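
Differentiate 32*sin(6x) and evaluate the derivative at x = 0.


Apply the chain rule to differentiate 32*sin(6x):
d/dx [32*sin(6x)]
= 32 * cos(6x) * d/dx(6x)
= 32 * 6 * cos(6x)
= 192 * cos(6x)
Evaluate at x = 0:
= 192 * cos(0)
= 192 * 1
= 192

192


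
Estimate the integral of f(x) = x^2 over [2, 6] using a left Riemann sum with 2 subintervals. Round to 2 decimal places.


Left Riemann sum uses left endpoints of each subinterval.
Interval: [2, 6], n = 2
dx = (6 - 2) / 2 = 2
Left endpoints: [2, 4]
f values: [4, 16]
Sum = dx * (sum of f values)
= 2 * 20
= 40 = 40.00

40.00


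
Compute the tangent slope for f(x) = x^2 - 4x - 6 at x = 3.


The slope of the tangent line equals f'(x) at the point.
f(x) = x^2 - 4x - 6
f'(x) = 2x - 4
At x = 3:
f'(3) = 2 * 3 - 4
= 6 - 4
= 2

2


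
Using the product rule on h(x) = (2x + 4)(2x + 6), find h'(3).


Let u(x) = 2x + 4 and v(x) = 2x + 6
u'(x) = 2
v'(x) = 2
Product rule: h'(x) = u'(x)*v(x) + u(x)*v'(x)
= 2 * (2x + 6) + (2x + 4) * 2
At x = 3:
u(3) = 2 * 3 + 4 = 10
v(3) = 2 * 3 + 6 = 12
h'(3) = 2 * 12 + 10 * 2
= 24 + 20
= 44

44


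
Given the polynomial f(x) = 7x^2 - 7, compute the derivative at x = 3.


Differentiate term by term using power and sum rules:
f(x) = 7x^2 - 7
f'(x) = 14x
Substitute x = 3:
f'(3) = 14 * 3 + 0
= 42 + 0
= 42

42


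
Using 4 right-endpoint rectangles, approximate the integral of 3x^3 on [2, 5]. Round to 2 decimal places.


Right Riemann sum uses right endpoints of each subinterval.
Interval: [2, 5], n = 4
dx = (5 - 2) / 4 = 3/4
Right endpoints: [11/4, 7/2, 17/4, 5]
f values: [3993/64, 1029/8, 14739/64, 375]
Sum = dx * (sum of f values)
= 3/4 * 12741/16
= 38223/64 ≈ 597.23

597.23


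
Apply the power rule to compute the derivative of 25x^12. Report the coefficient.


We apply the power rule: d/dx [ax^n] = a*n * x^(n-1)
d/dx [25x^12]
= 25 * 12 * x^(12-1)
= 300x^11
The coefficient is 300

300


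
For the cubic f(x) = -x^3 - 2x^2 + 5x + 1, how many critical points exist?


Find where f'(x) = 0:
f(x) = -x^3 - 2x^2 + 5x + 1
f'(x) = -3x^2 - 4x + 5
This is a quadratic in x. Use the discriminant to count real roots.
Discriminant = (-4)^2 - 4 * (-3) * 5
= 16 - (-60)
= 76
Since discriminant > 0, f'(x) = 0 has 2 real solutions.
Number of critical points: 2

2


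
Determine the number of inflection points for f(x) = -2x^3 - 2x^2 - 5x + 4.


Inflection points occur where f''(x) = 0 and concavity changes.
f(x) = -2x^3 - 2x^2 - 5x + 4
f'(x) = -6x^2 - 4x - 5
f''(x) = -12x - 4
Set f''(x) = 0:
-12x - 4 = 0
x = 4 / (-12) = -1/3
Since f''(x) is linear (degree 1), it changes sign at this point.
Therefore there is exactly 1 inflection point.

1


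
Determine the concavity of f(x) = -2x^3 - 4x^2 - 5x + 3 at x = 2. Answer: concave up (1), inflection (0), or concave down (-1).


Concavity is determined by the sign of f''(x).
f(x) = -2x^3 - 4x^2 - 5x + 3
f'(x) = -6x^2 - 8x - 5
f''(x) = -12x - 8
f''(2) = -12 * 2 - 8
= -24 - 8
= -32
Since f''(2) < 0, the function is concave down (-1)

-1


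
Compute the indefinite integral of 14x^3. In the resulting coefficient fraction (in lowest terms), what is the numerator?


Apply the power rule for integration:
integral of ax^n dx = a/(n+1) * x^(n+1) + C
integral of 14x^3 dx
= 14/4 * x^4 + C
= 7/2 * x^4 + C
The coefficient in lowest terms is 7/2, and its numerator is 7

7


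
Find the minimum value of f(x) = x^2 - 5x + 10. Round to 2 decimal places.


For a quadratic f(x) = ax^2 + bx + c with a > 0, the minimum is at the vertex.
Vertex x-coordinate: x = -b/(2a)
x = -(-5) / (2 * 1)
x = 5/2
Substitute back to find the minimum value:
f(5/2) = 1 * (5/2)^2 - 5 * (5/2) + 10
= 25/4 - 25/2 + 10
= 15/4 = 3.75

3.75


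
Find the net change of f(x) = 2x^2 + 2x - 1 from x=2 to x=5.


Net change = f(b) - f(a)
f(x) = 2x^2 + 2x - 1
Compute f(5):
f(5) = 2 * 5^2 + 2 * 5 - 1
= 50 + 10 - 1
= 59
Compute f(2):
f(2) = 2 * 2^2 + 2 * 2 - 1
= 8 + 4 - 1
= 11
Net change = 59 - 11 = 48

48


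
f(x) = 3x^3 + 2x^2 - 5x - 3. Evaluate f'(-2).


Differentiate f(x) = 3x^3 + 2x^2 - 5x - 3 term by term:
f'(x) = 9x^2 + 4x - 5
Substitute x = -2:
f'(-2) = 9 * (-2)^2 + 4 * (-2) - 5
= 36 - 8 - 5
= 23

23


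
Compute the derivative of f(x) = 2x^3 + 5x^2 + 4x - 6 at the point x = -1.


Differentiate f(x) = 2x^3 + 5x^2 + 4x - 6 term by term:
f'(x) = 6x^2 + 10x + 4
Substitute x = -1:
f'(-1) = 6 * (-1)^2 + 10 * (-1) + 4
= 6 - 10 + 4
= 0

0


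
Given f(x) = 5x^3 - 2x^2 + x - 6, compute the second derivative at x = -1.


First derivative:
f'(x) = 15x^2 - 4x + 1
Second derivative:
f''(x) = 30x - 4
Substitute x = -1:
f''(-1) = 30 * (-1) - 4
= -30 - 4
= -34

-34


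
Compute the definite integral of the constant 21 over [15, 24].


The integral of a constant k over [a, b] equals k * (b - a).
integral from 15 to 24 of 21 dx
= 21 * (24 - 15)
= 21 * 9
= 189

189


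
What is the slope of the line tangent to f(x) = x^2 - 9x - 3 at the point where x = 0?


The slope of the tangent line equals f'(x) at the point.
f(x) = x^2 - 9x - 3
f'(x) = 2x - 9
At x = 0:
f'(0) = 2 * 0 - 9
= 0 - 9
= -9

-9


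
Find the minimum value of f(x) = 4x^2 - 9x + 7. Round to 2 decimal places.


For a quadratic f(x) = ax^2 + bx + c with a > 0, the minimum is at the vertex.
Vertex x-coordinate: x = -b/(2a)
x = -(-9) / (2 * 4)
x = 9/8
Substitute back to find the minimum value:
f(9/8) = 4 * (9/8)^2 - 9 * (9/8) + 7
= 81/16 - 81/8 + 7
= 31/16 ≈ 1.94

1.94


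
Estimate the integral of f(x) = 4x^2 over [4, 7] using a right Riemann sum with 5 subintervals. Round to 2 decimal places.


Right Riemann sum uses right endpoints of each subinterval.
Interval: [4, 7], n = 5
dx = (7 - 4) / 5 = 3/5
Right endpoints: [23/5, 26/5, 29/5, 32/5, 7]
f values: [2116/25, 2704/25, 3364/25, 4096/25, 196]
Sum = dx * (sum of f values)
= 3/5 * 3436/5
= 10308/25 = 412.32

412.32


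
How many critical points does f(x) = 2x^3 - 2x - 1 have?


Find where f'(x) = 0:
f(x) = 2x^3 - 2x - 1
f'(x) = 6x^2 - 2
This is a quadratic in x. Use the discriminant to count real roots.
Discriminant = (0)^2 - 4 * 6 * (-2)
= 0 - (-48)
= 48
Since discriminant > 0, f'(x) = 0 has 2 real solutions.
Number of critical points: 2

2


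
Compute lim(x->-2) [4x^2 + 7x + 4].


Since polynomials are continuous, we use direct substitution.
lim(x->-2) of 4x^2 + 7x + 4
= 4 * (-2)^2 + 7 * (-2) + 4
= 16 - 14 + 4
= 6

6


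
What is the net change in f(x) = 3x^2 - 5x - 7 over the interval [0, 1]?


Net change = f(b) - f(a)
f(x) = 3x^2 - 5x - 7
Compute f(1):
f(1) = 3 * 1^2 - 5 * 1 - 7
= 3 - 5 - 7
= -9
Compute f(0):
f(0) = 3 * 0^2 - 5 * 0 - 7
= 0 + 0 - 7
= -7
Net change = -9 - (-7) = -2

-2


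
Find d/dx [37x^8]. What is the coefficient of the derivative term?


We apply the power rule: d/dx [ax^n] = a*n * x^(n-1)
d/dx [37x^8]
= 37 * 8 * x^(8-1)
= 296x^7
The coefficient is 296

296


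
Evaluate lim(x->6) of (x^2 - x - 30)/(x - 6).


Direct substitution gives 0/0, so we factor the numerator.
Factor: (x^2 - x - 30) = (x - 6)(x + 5)
Cancel the common factor (x - 6):
(x^2 - x - 30)/(x - 6) = (x + 5)
Now substitute x = 6:
= (6) - (-5) = 11

11


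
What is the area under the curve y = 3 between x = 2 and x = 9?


The area under a constant function y = 3 is a rectangle.
Width = 9 - 2 = 7
Height = 3
Area = width * height
= 7 * 3
= 21

21


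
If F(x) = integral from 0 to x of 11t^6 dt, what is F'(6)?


By the Fundamental Theorem of Calculus (Part 1):
If F(x) = integral from 0 to x of f(t) dt, then F'(x) = f(x)
Here f(t) = 11t^6
So F'(x) = 11x^6
Evaluate at x = 6:
F'(6) = 11 * 6^6
= 11 * 46656
= 513216

513216


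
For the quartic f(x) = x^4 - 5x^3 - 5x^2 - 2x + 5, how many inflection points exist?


Inflection points occur where f''(x) = 0 and concavity changes.
f(x) = x^4 - 5x^3 - 5x^2 - 2x + 5
f'(x) = 4x^3 - 15x^2 - 10x - 2
f''(x) = 12x^2 - 30x - 10
This is a quadratic in x. Use the discriminant to count real roots.
Discriminant = (-30)^2 - 4 * 12 * (-10)
= 900 - (-480)
= 1380
Since discriminant > 0, f''(x) = 0 has 2 distinct real solutions.
A quadratic with two distinct real roots changes sign at each root, so concavity changes at both.
Number of inflection points: 2

2


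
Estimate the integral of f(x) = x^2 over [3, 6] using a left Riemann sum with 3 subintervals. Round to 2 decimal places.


Left Riemann sum uses left endpoints of each subinterval.
Interval: [3, 6], n = 3
dx = (6 - 3) / 3 = 1
Left endpoints: [3, 4, 5]
f values: [9, 16, 25]
Sum = dx * (sum of f values)
= 1 * 50
= 50 = 50.00

50.00


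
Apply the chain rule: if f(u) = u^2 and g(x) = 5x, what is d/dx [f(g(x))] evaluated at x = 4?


Using the chain rule: (f(g(x)))' = f'(g(x)) * g'(x)
First, find g(4):
g(4) = 5 * 4 + 0 = 20
Next, f'(u) = 2u
And g'(x) = 5
So f'(g(4)) * g'(4)
= 2 * 20 * 5
= 200

200


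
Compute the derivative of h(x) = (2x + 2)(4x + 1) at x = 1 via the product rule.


Let u(x) = 2x + 2 and v(x) = 4x + 1
u'(x) = 2
v'(x) = 4
Product rule: h'(x) = u'(x)*v(x) + u(x)*v'(x)
= 2 * (4x + 1) + (2x + 2) * 4
At x = 1:
u(1) = 2 * 1 + 2 = 4
v(1) = 4 * 1 + 1 = 5
h'(1) = 2 * 5 + 4 * 4
= 10 + 16
= 26

26


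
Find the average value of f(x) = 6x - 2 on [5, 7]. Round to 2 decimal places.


Average value = 1/(b-a) * integral from a to b of f(x) dx
First compute the integral of 6x - 2:
F(x) = 3x^2 - 2x
F(7) = 3 * 49 - 2 * 7 = 133
F(5) = 3 * 25 - 2 * 5 = 65
Integral = 133 - 65 = 68
Average = 68 / (7 - 5) = 68 / 2
= 34 = 34.00

34.00


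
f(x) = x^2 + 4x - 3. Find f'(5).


Differentiate term by term using power and sum rules:
f(x) = x^2 + 4x - 3
f'(x) = 2x + 4
Substitute x = 5:
f'(5) = 2 * 5 + 4
= 10 + 4
= 14

14


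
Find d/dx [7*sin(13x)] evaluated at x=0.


Apply the chain rule to differentiate 7*sin(13x):
d/dx [7*sin(13x)]
= 7 * cos(13x) * d/dx(13x)
= 7 * 13 * cos(13x)
= 91 * cos(13x)
Evaluate at x = 0:
= 91 * cos(0)
= 91 * 1
= 91

91


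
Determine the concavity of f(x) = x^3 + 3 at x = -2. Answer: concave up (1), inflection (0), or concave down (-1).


Concavity is determined by the sign of f''(x).
f(x) = x^3 + 3
f'(x) = 3x^2
f''(x) = 6x
f''(-2) = 6 * (-2) + 0
= -12 + 0
= -12
Since f''(-2) < 0, the function is concave down (-1)

-1


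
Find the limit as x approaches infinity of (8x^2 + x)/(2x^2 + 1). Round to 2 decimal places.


For limits at infinity with equal-degree polynomials,
we compare leading coefficients.
Numerator leading term: 8x^2
Denominator leading term: 2x^2
Divide both by x^2:
lim = (8 + 1/x) / (2 + 1/x^2)
As x -> infinity, the 1/x and 1/x^2 terms vanish:
= 8/2 = 4 = 4.00

4.00


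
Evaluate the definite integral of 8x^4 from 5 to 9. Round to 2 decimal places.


Find the antiderivative of 8x^4:
F(x) = 8/5 * x^5
Apply the Fundamental Theorem of Calculus:
F(9) - F(5)
= 8/5 * 9^5 - 8/5 * 5^5
= 8/5 * (59049 - 3125)
= 8/5 * 55924
= 447392/5 = 89478.40

89478.40


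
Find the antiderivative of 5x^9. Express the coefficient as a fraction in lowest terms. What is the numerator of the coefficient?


Apply the power rule for integration:
integral of ax^n dx = a/(n+1) * x^(n+1) + C
integral of 5x^9 dx
= 5/10 * x^10 + C
= 1/2 * x^10 + C
The coefficient in lowest terms is 1/2, and its numerator is 1

1


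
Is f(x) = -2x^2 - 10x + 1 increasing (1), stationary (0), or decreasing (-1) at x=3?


Compute f'(x) to determine behavior:
f'(x) = -4x - 10
f'(3) = -4 * 3 - 10
= -12 - 10
= -22
Since f'(3) < 0, the function is decreasing (-1)

-1


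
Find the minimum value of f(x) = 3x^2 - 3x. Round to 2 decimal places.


For a quadratic f(x) = ax^2 + bx + c with a > 0, the minimum is at the vertex.
Vertex x-coordinate: x = -b/(2a)
x = -(-3) / (2 * 3)
x = 3/6 = 1/2
Substitute back to find the minimum value:
f(1/2) = 3 * (1/2)^2 - 3 * (1/2) + 0
= 3/4 - 3/2 + 0
= -3/4 = -0.75

-0.75


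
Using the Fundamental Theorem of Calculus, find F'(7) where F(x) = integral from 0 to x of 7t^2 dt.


By the Fundamental Theorem of Calculus (Part 1):
If F(x) = integral from 0 to x of f(t) dt, then F'(x) = f(x)
Here f(t) = 7t^2
So F'(x) = 7x^2
Evaluate at x = 7:
F'(7) = 7 * 7^2
= 7 * 49
= 343

343


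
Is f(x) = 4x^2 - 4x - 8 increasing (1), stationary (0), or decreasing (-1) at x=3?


Compute f'(x) to determine behavior:
f'(x) = 8x - 4
f'(3) = 8 * 3 - 4
= 24 - 4
= 20
Since f'(3) > 0, the function is increasing (1)

1


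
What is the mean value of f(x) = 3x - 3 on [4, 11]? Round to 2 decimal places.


Average value = 1/(b-a) * integral from a to b of f(x) dx
First compute the integral of 3x - 3:
F(x) = (3/2)x^2 - 3x
F(11) = 3/2 * 121 - 3 * 11 = 297/2
F(4) = 3/2 * 16 - 3 * 4 = 12
Integral = 297/2 - 12 = 273/2
Average = (273/2) / (11 - 4) = (273/2) / 7
= 39/2 = 19.50

19.50


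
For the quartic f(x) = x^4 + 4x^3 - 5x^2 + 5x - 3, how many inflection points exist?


Inflection points occur where f''(x) = 0 and concavity changes.
f(x) = x^4 + 4x^3 - 5x^2 + 5x - 3
f'(x) = 4x^3 + 12x^2 - 10x + 5
f''(x) = 12x^2 + 24x - 10
This is a quadratic in x. Use the discriminant to count real roots.
Discriminant = (24)^2 - 4 * 12 * (-10)
= 576 - (-480)
= 1056
Since discriminant > 0, f''(x) = 0 has 2 distinct real solutions.
A quadratic with two distinct real roots changes sign at each root, so concavity changes at both.
Number of inflection points: 2

2


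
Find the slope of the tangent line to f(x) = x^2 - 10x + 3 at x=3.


The slope of the tangent line equals f'(x) at the point.
f(x) = x^2 - 10x + 3
f'(x) = 2x - 10
At x = 3:
f'(3) = 2 * 3 - 10
= 6 - 10
= -4

-4


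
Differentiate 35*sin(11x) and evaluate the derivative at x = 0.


Apply the chain rule to differentiate 35*sin(11x):
d/dx [35*sin(11x)]
= 35 * cos(11x) * d/dx(11x)
= 35 * 11 * cos(11x)
= 385 * cos(11x)
Evaluate at x = 0:
= 385 * cos(0)
= 385 * 1
= 385

385


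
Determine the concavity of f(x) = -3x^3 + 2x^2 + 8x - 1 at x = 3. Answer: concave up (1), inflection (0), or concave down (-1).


Concavity is determined by the sign of f''(x).
f(x) = -3x^3 + 2x^2 + 8x - 1
f'(x) = -9x^2 + 4x + 8
f''(x) = -18x + 4
f''(3) = -18 * 3 + 4
= -54 + 4
= -50
Since f''(3) < 0, the function is concave down (-1)

-1


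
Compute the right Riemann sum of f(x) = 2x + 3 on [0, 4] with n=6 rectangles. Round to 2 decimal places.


Right Riemann sum uses right endpoints of each subinterval.
Interval: [0, 4], n = 6
dx = (4 - 0) / 6 = 2/3
Right endpoints: [2/3, 4/3, 2, 8/3, 10/3, 4]
f values: [13/3, 17/3, 7, 25/3, 29/3, 11]
Sum = dx * (sum of f values)
= 2/3 * 46
= 92/3 ≈ 30.67

30.67


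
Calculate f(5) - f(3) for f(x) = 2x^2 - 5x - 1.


Net change = f(b) - f(a)
f(x) = 2x^2 - 5x - 1
Compute f(5):
f(5) = 2 * 5^2 - 5 * 5 - 1
= 50 - 25 - 1
= 24
Compute f(3):
f(3) = 2 * 3^2 - 5 * 3 - 1
= 18 - 15 - 1
= 2
Net change = 24 - 2 = 22

22


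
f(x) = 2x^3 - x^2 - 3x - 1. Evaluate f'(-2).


Differentiate f(x) = 2x^3 - x^2 - 3x - 1 term by term:
f'(x) = 6x^2 - 2x - 3
Substitute x = -2:
f'(-2) = 6 * (-2)^2 - 2 * (-2) - 3
= 24 + 4 - 3
= 25

25


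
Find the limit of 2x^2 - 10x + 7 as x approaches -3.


Since polynomials are continuous, we use direct substitution.
lim(x->-3) of 2x^2 - 10x + 7
= 2 * (-3)^2 - 10 * (-3) + 7
= 18 + 30 + 7
= 55

55


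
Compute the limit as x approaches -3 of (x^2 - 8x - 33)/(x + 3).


Direct substitution gives 0/0, so we factor the numerator.
Factor: (x^2 - 8x - 33) = (x + 3)(x - 11)
Cancel the common factor (x + 3):
(x^2 - 8x - 33)/(x + 3) = (x - 11)
Now substitute x = -3:
= (-3) - (11) = -14

-14


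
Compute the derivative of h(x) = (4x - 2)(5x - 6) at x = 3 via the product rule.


Let u(x) = 4x - 2 and v(x) = 5x - 6
u'(x) = 4
v'(x) = 5
Product rule: h'(x) = u'(x)*v(x) + u(x)*v'(x)
= 4 * (5x - 6) + (4x - 2) * 5
At x = 3:
u(3) = 4 * 3 - 2 = 10
v(3) = 5 * 3 - 6 = 9
h'(3) = 4 * 9 + 10 * 5
= 36 + 50
= 86

86


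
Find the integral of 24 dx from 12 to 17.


The integral of a constant k over [a, b] equals k * (b - a).
integral from 12 to 17 of 24 dx
= 24 * (17 - 12)
= 24 * 5
= 120

120


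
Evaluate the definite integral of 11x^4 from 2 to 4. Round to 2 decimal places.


Find the antiderivative of 11x^4:
F(x) = 11/5 * x^5
Apply the Fundamental Theorem of Calculus:
F(4) - F(2)
= 11/5 * 4^5 - 11/5 * 2^5
= 11/5 * (1024 - 32)
= 11/5 * 992
= 10912/5 = 2182.40

2182.40


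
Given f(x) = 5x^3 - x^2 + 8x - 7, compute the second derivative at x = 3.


First derivative:
f'(x) = 15x^2 - 2x + 8
Second derivative:
f''(x) = 30x - 2
Substitute x = 3:
f''(3) = 30 * 3 - 2
= 90 - 2
= 88

88


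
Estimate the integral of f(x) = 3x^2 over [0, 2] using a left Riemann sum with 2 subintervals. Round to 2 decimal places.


Left Riemann sum uses left endpoints of each subinterval.
Interval: [0, 2], n = 2
dx = (2 - 0) / 2 = 1
Left endpoints: [0, 1]
f values: [0, 3]
Sum = dx * (sum of f values)
= 1 * 3
= 3 = 3.00

3.00


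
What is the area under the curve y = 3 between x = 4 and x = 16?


The area under a constant function y = 3 is a rectangle.
Width = 16 - 4 = 12
Height = 3
Area = width * height
= 12 * 3
= 36

36


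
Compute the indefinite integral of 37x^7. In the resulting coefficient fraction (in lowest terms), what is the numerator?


Apply the power rule for integration:
integral of ax^n dx = a/(n+1) * x^(n+1) + C
integral of 37x^7 dx
= 37/8 * x^8 + C
The coefficient in lowest terms is 37/8, and its numerator is 37

37


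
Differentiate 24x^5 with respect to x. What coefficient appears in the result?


We apply the power rule: d/dx [ax^n] = a*n * x^(n-1)
d/dx [24x^5]
= 24 * 5 * x^(5-1)
= 120x^4
The coefficient is 120

120


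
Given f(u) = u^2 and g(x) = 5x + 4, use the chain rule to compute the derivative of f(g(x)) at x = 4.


Using the chain rule: (f(g(x)))' = f'(g(x)) * g'(x)
First, find g(4):
g(4) = 5 * 4 + 4 = 24
Next, f'(u) = 2u
And g'(x) = 5
So f'(g(4)) * g'(4)
= 2 * 24 * 5
= 240

240


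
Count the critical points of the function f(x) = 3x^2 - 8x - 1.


Find where f'(x) = 0:
f'(x) = 6x - 8
Set f'(x) = 0:
6x - 8 = 0
x = 8 / 6 = 4/3
This is a linear equation in x, so there is exactly one solution.
Number of critical points: 1

1


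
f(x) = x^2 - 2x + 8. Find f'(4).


Differentiate term by term using power and sum rules:
f(x) = x^2 - 2x + 8
f'(x) = 2x - 2
Substitute x = 4:
f'(4) = 2 * 4 - 2
= 8 - 2
= 6

6


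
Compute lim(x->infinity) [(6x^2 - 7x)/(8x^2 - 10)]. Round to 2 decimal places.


For limits at infinity with equal-degree polynomials,
we compare leading coefficients.
Numerator leading term: 6x^2
Denominator leading term: 8x^2
Divide both by x^2:
lim = (6 - 7/x) / (8 - 10/x^2)
As x -> infinity, the 1/x and 1/x^2 terms vanish:
= 6/8 = 3/4 = 0.75

0.75


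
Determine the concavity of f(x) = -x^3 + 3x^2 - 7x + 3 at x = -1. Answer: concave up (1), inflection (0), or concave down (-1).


Concavity is determined by the sign of f''(x).
f(x) = -x^3 + 3x^2 - 7x + 3
f'(x) = -3x^2 + 6x - 7
f''(x) = -6x + 6
f''(-1) = -6 * (-1) + 6
= 6 + 6
= 12
Since f''(-1) > 0, the function is concave up (1)

1


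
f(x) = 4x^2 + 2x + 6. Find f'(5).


Differentiate term by term using power and sum rules:
f(x) = 4x^2 + 2x + 6
f'(x) = 8x + 2
Substitute x = 5:
f'(5) = 8 * 5 + 2
= 40 + 2
= 42

42


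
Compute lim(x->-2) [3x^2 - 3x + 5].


Since polynomials are continuous, we use direct substitution.
lim(x->-2) of 3x^2 - 3x + 5
= 3 * (-2)^2 - 3 * (-2) + 5
= 12 + 6 + 5
= 23

23


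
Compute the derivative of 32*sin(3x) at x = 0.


Apply the chain rule to differentiate 32*sin(3x):
d/dx [32*sin(3x)]
= 32 * cos(3x) * d/dx(3x)
= 32 * 3 * cos(3x)
= 96 * cos(3x)
Evaluate at x = 0:
= 96 * cos(0)
= 96 * 1
= 96

96


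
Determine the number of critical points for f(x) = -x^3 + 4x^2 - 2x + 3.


Find where f'(x) = 0:
f(x) = -x^3 + 4x^2 - 2x + 3
f'(x) = -3x^2 + 8x - 2
This is a quadratic in x. Use the discriminant to count real roots.
Discriminant = (8)^2 - 4 * (-3) * (-2)
= 64 - 24
= 40
Since discriminant > 0, f'(x) = 0 has 2 real solutions.
Number of critical points: 2

2


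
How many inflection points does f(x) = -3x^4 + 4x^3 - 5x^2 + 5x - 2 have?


Inflection points occur where f''(x) = 0 and concavity changes.
f(x) = -3x^4 + 4x^3 - 5x^2 + 5x - 2
f'(x) = -12x^3 + 12x^2 - 10x + 5
f''(x) = -36x^2 + 24x - 10
This is a quadratic in x. Use the discriminant to count real roots.
Discriminant = (24)^2 - 4 * (-36) * (-10)
= 576 - 1440
= -864
Since discriminant < 0, f''(x) = 0 has no real solutions.
Number of inflection points: 0

0


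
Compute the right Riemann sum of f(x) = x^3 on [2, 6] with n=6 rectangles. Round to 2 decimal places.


Right Riemann sum uses right endpoints of each subinterval.
Interval: [2, 6], n = 6
dx = (6 - 2) / 6 = 2/3
Right endpoints: [8/3, 10/3, 4, 14/3, 16/3, 6]
f values: [512/27, 1000/27, 64, 2744/27, 4096/27, 216]
Sum = dx * (sum of f values)
= 2/3 * 1768/3
= 3536/9 ≈ 392.89

392.89


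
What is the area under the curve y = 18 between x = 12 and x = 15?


The area under a constant function y = 18 is a rectangle.
Width = 15 - 12 = 3
Height = 18
Area = width * height
= 3 * 18
= 54

54


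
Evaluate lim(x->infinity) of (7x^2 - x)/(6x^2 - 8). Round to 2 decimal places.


For limits at infinity with equal-degree polynomials,
we compare leading coefficients.
Numerator leading term: 7x^2
Denominator leading term: 6x^2
Divide both by x^2:
lim = (7 - 1/x) / (6 - 8/x^2)
As x -> infinity, the 1/x and 1/x^2 terms vanish:
= 7/6 ≈ 1.17

1.17


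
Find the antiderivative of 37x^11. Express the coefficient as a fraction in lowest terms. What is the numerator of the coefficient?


Apply the power rule for integration:
integral of ax^n dx = a/(n+1) * x^(n+1) + C
integral of 37x^11 dx
= 37/12 * x^12 + C
The coefficient in lowest terms is 37/12, and its numerator is 37

37


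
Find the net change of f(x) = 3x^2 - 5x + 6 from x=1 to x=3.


Net change = f(b) - f(a)
f(x) = 3x^2 - 5x + 6
Compute f(3):
f(3) = 3 * 3^2 - 5 * 3 + 6
= 27 - 15 + 6
= 18
Compute f(1):
f(1) = 3 * 1^2 - 5 * 1 + 6
= 3 - 5 + 6
= 4
Net change = 18 - 4 = 14

14


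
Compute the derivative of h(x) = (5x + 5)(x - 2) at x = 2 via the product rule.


Let u(x) = 5x + 5 and v(x) = x - 2
u'(x) = 5
v'(x) = 1
Product rule: h'(x) = u'(x)*v(x) + u(x)*v'(x)
= 5 * (x - 2) + (5x + 5) * 1
At x = 2:
u(2) = 5 * 2 + 5 = 15
v(2) = 1 * 2 - 2 = 0
h'(2) = 5 * 0 + 15 * 1
= 0 + 15
= 15

15


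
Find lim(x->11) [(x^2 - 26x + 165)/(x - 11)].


Direct substitution gives 0/0, so we factor the numerator.
Factor: (x^2 - 26x + 165) = (x - 11)(x - 15)
Cancel the common factor (x - 11):
(x^2 - 26x + 165)/(x - 11) = (x - 15)
Now substitute x = 11:
= (11) - (15) = -4

-4


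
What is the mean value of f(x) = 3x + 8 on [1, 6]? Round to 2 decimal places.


Average value = 1/(b-a) * integral from a to b of f(x) dx
First compute the integral of 3x + 8:
F(x) = (3/2)x^2 + 8x
F(6) = 3/2 * 36 + 8 * 6 = 102
F(1) = 3/2 * 1 + 8 * 1 = 19/2
Integral = 102 - 19/2 = 185/2
Average = (185/2) / (6 - 1) = (185/2) / 5
= 37/2 = 18.50

18.50


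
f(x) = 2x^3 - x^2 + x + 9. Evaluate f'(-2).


Differentiate f(x) = 2x^3 - x^2 + x + 9 term by term:
f'(x) = 6x^2 - 2x + 1
Substitute x = -2:
f'(-2) = 6 * (-2)^2 - 2 * (-2) + 1
= 24 + 4 + 1
= 29

29


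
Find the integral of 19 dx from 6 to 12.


The integral of a constant k over [a, b] equals k * (b - a).
integral from 6 to 12 of 19 dx
= 19 * (12 - 6)
= 19 * 6
= 114

114


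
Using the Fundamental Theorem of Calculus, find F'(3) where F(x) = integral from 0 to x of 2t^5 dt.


By the Fundamental Theorem of Calculus (Part 1):
If F(x) = integral from 0 to x of f(t) dt, then F'(x) = f(x)
Here f(t) = 2t^5
So F'(x) = 2x^5
Evaluate at x = 3:
F'(3) = 2 * 3^5
= 2 * 243
= 486

486


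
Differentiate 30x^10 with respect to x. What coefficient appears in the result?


We apply the power rule: d/dx [ax^n] = a*n * x^(n-1)
d/dx [30x^10]
= 30 * 10 * x^(10-1)
= 300x^9
The coefficient is 300

300


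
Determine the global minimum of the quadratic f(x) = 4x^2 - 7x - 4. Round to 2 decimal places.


For a quadratic f(x) = ax^2 + bx + c with a > 0, the minimum is at the vertex.
Vertex x-coordinate: x = -b/(2a)
x = -(-7) / (2 * 4)
x = 7/8
Substitute back to find the minimum value:
f(7/8) = 4 * (7/8)^2 - 7 * (7/8) - 4
= 49/16 - 49/8 - 4
= -113/16 ≈ -7.06

-7.06


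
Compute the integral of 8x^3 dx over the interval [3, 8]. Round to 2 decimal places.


Find the antiderivative of 8x^3:
F(x) = 8/4 * x^4
Apply the Fundamental Theorem of Calculus:
F(8) - F(3)
= 8/4 * 8^4 - 8/4 * 3^4
= 8/4 * (4096 - 81)
= 8/4 * 4015
= 8030 = 8030.00

8030.00


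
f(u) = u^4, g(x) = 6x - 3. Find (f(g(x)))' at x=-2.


Using the chain rule: (f(g(x)))' = f'(g(x)) * g'(x)
First, find g(-2):
g(-2) = 6 * (-2) - 3 = -15
Next, f'(u) = 4u^3
And g'(x) = 6
So f'(g(-2)) * g'(-2)
= 4 * (-15)^3 * 6
= 4 * (-3375) * 6
= -81000

-81000


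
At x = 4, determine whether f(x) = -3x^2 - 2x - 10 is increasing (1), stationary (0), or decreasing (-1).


Compute f'(x) to determine behavior:
f'(x) = -6x - 2
f'(4) = -6 * 4 - 2
= -24 - 2
= -26
Since f'(4) < 0, the function is decreasing (-1)

-1


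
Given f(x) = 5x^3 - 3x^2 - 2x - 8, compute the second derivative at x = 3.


First derivative:
f'(x) = 15x^2 - 6x - 2
Second derivative:
f''(x) = 30x - 6
Substitute x = 3:
f''(3) = 30 * 3 - 6
= 90 - 6
= 84

84


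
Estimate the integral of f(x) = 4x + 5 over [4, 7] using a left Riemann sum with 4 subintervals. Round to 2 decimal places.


Left Riemann sum uses left endpoints of each subinterval.
Interval: [4, 7], n = 4
dx = (7 - 4) / 4 = 3/4
Left endpoints: [4, 19/4, 11/2, 25/4]
f values: [21, 24, 27, 30]
Sum = dx * (sum of f values)
= 3/4 * 102
= 153/2 = 76.50

76.50


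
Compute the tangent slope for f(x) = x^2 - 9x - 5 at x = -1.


The slope of the tangent line equals f'(x) at the point.
f(x) = x^2 - 9x - 5
f'(x) = 2x - 9
At x = -1:
f'(-1) = 2 * (-1) - 9
= -2 - 9
= -11

-11


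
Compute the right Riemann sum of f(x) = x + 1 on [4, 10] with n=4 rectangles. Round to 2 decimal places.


Right Riemann sum uses right endpoints of each subinterval.
Interval: [4, 10], n = 4
dx = (10 - 4) / 4 = 3/2
Right endpoints: [11/2, 7, 17/2, 10]
f values: [13/2, 8, 19/2, 11]
Sum = dx * (sum of f values)
= 3/2 * 35
= 105/2 = 52.50

52.50


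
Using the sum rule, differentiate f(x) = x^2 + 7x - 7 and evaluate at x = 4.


Differentiate term by term using power and sum rules:
f(x) = x^2 + 7x - 7
f'(x) = 2x + 7
Substitute x = 4:
f'(4) = 2 * 4 + 7
= 8 + 7
= 15

15


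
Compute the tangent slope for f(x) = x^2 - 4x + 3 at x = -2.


The slope of the tangent line equals f'(x) at the point.
f(x) = x^2 - 4x + 3
f'(x) = 2x - 4
At x = -2:
f'(-2) = 2 * (-2) - 4
= -4 - 4
= -8

-8


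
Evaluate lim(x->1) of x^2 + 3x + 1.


Since polynomials are continuous, we use direct substitution.
lim(x->1) of x^2 + 3x + 1
= 1 * 1^2 + 3 * 1 + 1
= 1 + 3 + 1
= 5

5


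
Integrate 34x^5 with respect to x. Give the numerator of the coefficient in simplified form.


Apply the power rule for integration:
integral of ax^n dx = a/(n+1) * x^(n+1) + C
integral of 34x^5 dx
= 34/6 * x^6 + C
= 17/3 * x^6 + C
The coefficient in lowest terms is 17/3, and its numerator is 17

17


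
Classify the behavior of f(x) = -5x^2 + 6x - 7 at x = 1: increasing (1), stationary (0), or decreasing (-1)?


Compute f'(x) to determine behavior:
f'(x) = -10x + 6
f'(1) = -10 * 1 + 6
= -10 + 6
= -4
Since f'(1) < 0, the function is decreasing (-1)

-1


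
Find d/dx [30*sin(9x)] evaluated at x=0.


Apply the chain rule to differentiate 30*sin(9x):
d/dx [30*sin(9x)]
= 30 * cos(9x) * d/dx(9x)
= 30 * 9 * cos(9x)
= 270 * cos(9x)
Evaluate at x = 0:
= 270 * cos(0)
= 270 * 1
= 270

270


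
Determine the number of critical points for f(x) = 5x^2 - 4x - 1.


Find where f'(x) = 0:
f'(x) = 10x - 4
Set f'(x) = 0:
10x - 4 = 0
x = 4 / 10 = 2/5
This is a linear equation in x, so there is exactly one solution.
Number of critical points: 1

1


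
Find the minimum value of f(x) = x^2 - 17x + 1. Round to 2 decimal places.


For a quadratic f(x) = ax^2 + bx + c with a > 0, the minimum is at the vertex.
Vertex x-coordinate: x = -b/(2a)
x = -(-17) / (2 * 1)
x = 17/2
Substitute back to find the minimum value:
f(17/2) = 1 * (17/2)^2 - 17 * (17/2) + 1
= 289/4 - 289/2 + 1
= -285/4 = -71.25

-71.25


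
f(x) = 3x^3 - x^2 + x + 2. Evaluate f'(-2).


Differentiate f(x) = 3x^3 - x^2 + x + 2 term by term:
f'(x) = 9x^2 - 2x + 1
Substitute x = -2:
f'(-2) = 9 * (-2)^2 - 2 * (-2) + 1
= 36 + 4 + 1
= 41

41


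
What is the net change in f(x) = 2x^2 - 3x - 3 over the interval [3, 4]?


Net change = f(b) - f(a)
f(x) = 2x^2 - 3x - 3
Compute f(4):
f(4) = 2 * 4^2 - 3 * 4 - 3
= 32 - 12 - 3
= 17
Compute f(3):
f(3) = 2 * 3^2 - 3 * 3 - 3
= 18 - 9 - 3
= 6
Net change = 17 - 6 = 11

11


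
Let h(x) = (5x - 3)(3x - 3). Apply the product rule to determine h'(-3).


Let u(x) = 5x - 3 and v(x) = 3x - 3
u'(x) = 5
v'(x) = 3
Product rule: h'(x) = u'(x)*v(x) + u(x)*v'(x)
= 5 * (3x - 3) + (5x - 3) * 3
At x = -3:
u(-3) = 5 * (-3) - 3 = -18
v(-3) = 3 * (-3) - 3 = -12
h'(-3) = 5 * (-12) + (-18) * 3
= -60 - 54
= -114

-114


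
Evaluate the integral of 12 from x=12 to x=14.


The integral of a constant k over [a, b] equals k * (b - a).
integral from 12 to 14 of 12 dx
= 12 * (14 - 12)
= 12 * 2
= 24

24


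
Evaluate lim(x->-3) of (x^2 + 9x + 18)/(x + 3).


Direct substitution gives 0/0, so we factor the numerator.
Factor: (x^2 + 9x + 18) = (x + 3)(x + 6)
Cancel the common factor (x + 3):
(x^2 + 9x + 18)/(x + 3) = (x + 6)
Now substitute x = -3:
= (-3) - (-6) = 3

3


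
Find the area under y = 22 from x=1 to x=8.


The area under a constant function y = 22 is a rectangle.
Width = 8 - 1 = 7
Height = 22
Area = width * height
= 7 * 22
= 154

154


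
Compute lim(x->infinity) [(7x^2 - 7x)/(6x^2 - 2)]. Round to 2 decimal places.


For limits at infinity with equal-degree polynomials,
we compare leading coefficients.
Numerator leading term: 7x^2
Denominator leading term: 6x^2
Divide both by x^2:
lim = (7 - 7/x) / (6 - 2/x^2)
As x -> infinity, the 1/x and 1/x^2 terms vanish:
= 7/6 ≈ 1.17

1.17


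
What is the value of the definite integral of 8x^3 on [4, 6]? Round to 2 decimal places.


Find the antiderivative of 8x^3:
F(x) = 8/4 * x^4
Apply the Fundamental Theorem of Calculus:
F(6) - F(4)
= 8/4 * 6^4 - 8/4 * 4^4
= 8/4 * (1296 - 256)
= 8/4 * 1040
= 2080 = 2080.00

2080.00


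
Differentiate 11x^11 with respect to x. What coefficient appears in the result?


We apply the power rule: d/dx [ax^n] = a*n * x^(n-1)
d/dx [11x^11]
= 11 * 11 * x^(11-1)
= 121x^10
The coefficient is 121

121


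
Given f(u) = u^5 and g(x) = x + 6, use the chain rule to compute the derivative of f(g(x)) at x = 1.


Using the chain rule: (f(g(x)))' = f'(g(x)) * g'(x)
First, find g(1):
g(1) = 1 * 1 + 6 = 7
Next, f'(u) = 5u^4
And g'(x) = 1
So f'(g(1)) * g'(1)
= 5 * 7^4 * 1
= 5 * 2401 * 1
= 12005

12005


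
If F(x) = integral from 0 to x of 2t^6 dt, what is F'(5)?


By the Fundamental Theorem of Calculus (Part 1):
If F(x) = integral from 0 to x of f(t) dt, then F'(x) = f(x)
Here f(t) = 2t^6
So F'(x) = 2x^6
Evaluate at x = 5:
F'(5) = 2 * 5^6
= 2 * 15625
= 31250

31250


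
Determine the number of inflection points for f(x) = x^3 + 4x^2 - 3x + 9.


Inflection points occur where f''(x) = 0 and concavity changes.
f(x) = x^3 + 4x^2 - 3x + 9
f'(x) = 3x^2 + 8x - 3
f''(x) = 6x + 8
Set f''(x) = 0:
6x + 8 = 0
x = -8 / 6 = -4/3
Since f''(x) is linear (degree 1), it changes sign at this point.
Therefore there is exactly 1 inflection point.

1


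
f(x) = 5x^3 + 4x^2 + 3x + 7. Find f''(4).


First derivative:
f'(x) = 15x^2 + 8x + 3
Second derivative:
f''(x) = 30x + 8
Substitute x = 4:
f''(4) = 30 * 4 + 8
= 120 + 8
= 128

128


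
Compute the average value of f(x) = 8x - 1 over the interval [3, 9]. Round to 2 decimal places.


Average value = 1/(b-a) * integral from a to b of f(x) dx
First compute the integral of 8x - 1:
F(x) = 4x^2 - x
F(9) = 4 * 81 - 1 * 9 = 315
F(3) = 4 * 9 - 1 * 3 = 33
Integral = 315 - 33 = 282
Average = 282 / (9 - 3) = 282 / 6
= 47 = 47.00

47.00


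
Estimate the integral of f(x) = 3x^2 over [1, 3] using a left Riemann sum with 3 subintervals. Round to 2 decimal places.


Left Riemann sum uses left endpoints of each subinterval.
Interval: [1, 3], n = 3
dx = (3 - 1) / 3 = 2/3
Left endpoints: [1, 5/3, 7/3]
f values: [3, 25/3, 49/3]
Sum = dx * (sum of f values)
= 2/3 * 83/3
= 166/9 ≈ 18.44

18.44


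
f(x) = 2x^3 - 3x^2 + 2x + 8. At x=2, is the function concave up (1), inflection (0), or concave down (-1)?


Concavity is determined by the sign of f''(x).
f(x) = 2x^3 - 3x^2 + 2x + 8
f'(x) = 6x^2 - 6x + 2
f''(x) = 12x - 6
f''(2) = 12 * 2 - 6
= 24 - 6
= 18
Since f''(2) > 0, the function is concave up (1)

1


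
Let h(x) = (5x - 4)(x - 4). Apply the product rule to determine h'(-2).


Let u(x) = 5x - 4 and v(x) = x - 4
u'(x) = 5
v'(x) = 1
Product rule: h'(x) = u'(x)*v(x) + u(x)*v'(x)
= 5 * (x - 4) + (5x - 4) * 1
At x = -2:
u(-2) = 5 * (-2) - 4 = -14
v(-2) = 1 * (-2) - 4 = -6
h'(-2) = 5 * (-6) + (-14) * 1
= -30 - 14
= -44

-44


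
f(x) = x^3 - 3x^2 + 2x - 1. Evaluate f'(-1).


Differentiate f(x) = x^3 - 3x^2 + 2x - 1 term by term:
f'(x) = 3x^2 - 6x + 2
Substitute x = -1:
f'(-1) = 3 * (-1)^2 - 6 * (-1) + 2
= 3 + 6 + 2
= 11

11


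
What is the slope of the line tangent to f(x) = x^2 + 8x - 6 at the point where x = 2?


The slope of the tangent line equals f'(x) at the point.
f(x) = x^2 + 8x - 6
f'(x) = 2x + 8
At x = 2:
f'(2) = 2 * 2 + 8
= 4 + 8
= 12

12


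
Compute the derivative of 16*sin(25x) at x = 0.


Apply the chain rule to differentiate 16*sin(25x):
d/dx [16*sin(25x)]
= 16 * cos(25x) * d/dx(25x)
= 16 * 25 * cos(25x)
= 400 * cos(25x)
Evaluate at x = 0:
= 400 * cos(0)
= 400 * 1
= 400

400


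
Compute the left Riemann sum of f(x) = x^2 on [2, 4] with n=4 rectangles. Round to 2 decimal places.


Left Riemann sum uses left endpoints of each subinterval.
Interval: [2, 4], n = 4
dx = (4 - 2) / 4 = 1/2
Left endpoints: [2, 5/2, 3, 7/2]
f values: [4, 25/4, 9, 49/4]
Sum = dx * (sum of f values)
= 1/2 * 63/2
= 63/4 = 15.75

15.75


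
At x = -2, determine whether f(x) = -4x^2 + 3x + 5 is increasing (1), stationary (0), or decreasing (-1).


Compute f'(x) to determine behavior:
f'(x) = -8x + 3
f'(-2) = -8 * (-2) + 3
= 16 + 3
= 19
Since f'(-2) > 0, the function is increasing (1)

1


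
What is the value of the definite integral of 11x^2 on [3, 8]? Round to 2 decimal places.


Find the antiderivative of 11x^2:
F(x) = 11/3 * x^3
Apply the Fundamental Theorem of Calculus:
F(8) - F(3)
= 11/3 * 8^3 - 11/3 * 3^3
= 11/3 * (512 - 27)
= 11/3 * 485
= 5335/3 ≈ 1778.33

1778.33


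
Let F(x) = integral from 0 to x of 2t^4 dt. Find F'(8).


By the Fundamental Theorem of Calculus (Part 1):
If F(x) = integral from 0 to x of f(t) dt, then F'(x) = f(x)
Here f(t) = 2t^4
So F'(x) = 2x^4
Evaluate at x = 8:
F'(8) = 2 * 8^4
= 2 * 4096
= 8192

8192


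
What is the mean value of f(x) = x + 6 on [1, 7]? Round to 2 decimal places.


Average value = 1/(b-a) * integral from a to b of f(x) dx
First compute the integral of x + 6:
F(x) = (1/2)x^2 + 6x
F(7) = 1/2 * 49 + 6 * 7 = 133/2
F(1) = 1/2 * 1 + 6 * 1 = 13/2
Integral = 133/2 - 13/2 = 60
Average = 60 / (7 - 1) = 60 / 6
= 10 = 10.00

10.00


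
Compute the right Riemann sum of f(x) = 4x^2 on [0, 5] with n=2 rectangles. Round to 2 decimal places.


Right Riemann sum uses right endpoints of each subinterval.
Interval: [0, 5], n = 2
dx = (5 - 0) / 2 = 5/2
Right endpoints: [5/2, 5]
f values: [25, 100]
Sum = dx * (sum of f values)
= 5/2 * 125
= 625/2 = 312.50

312.50


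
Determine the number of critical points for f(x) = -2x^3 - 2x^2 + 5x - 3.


Find where f'(x) = 0:
f(x) = -2x^3 - 2x^2 + 5x - 3
f'(x) = -6x^2 - 4x + 5
This is a quadratic in x. Use the discriminant to count real roots.
Discriminant = (-4)^2 - 4 * (-6) * 5
= 16 - (-120)
= 136
Since discriminant > 0, f'(x) = 0 has 2 real solutions.
Number of critical points: 2

2


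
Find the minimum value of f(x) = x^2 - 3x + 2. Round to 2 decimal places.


For a quadratic f(x) = ax^2 + bx + c with a > 0, the minimum is at the vertex.
Vertex x-coordinate: x = -b/(2a)
x = -(-3) / (2 * 1)
x = 3/2
Substitute back to find the minimum value:
f(3/2) = 1 * (3/2)^2 - 3 * (3/2) + 2
= 9/4 - 9/2 + 2
= -1/4 = -0.25

-0.25


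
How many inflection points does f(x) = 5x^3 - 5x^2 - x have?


Inflection points occur where f''(x) = 0 and concavity changes.
f(x) = 5x^3 - 5x^2 - x
f'(x) = 15x^2 - 10x - 1
f''(x) = 30x - 10
Set f''(x) = 0:
30x - 10 = 0
x = 10 / 30 = 1/3
Since f''(x) is linear (degree 1), it changes sign at this point.
Therefore there is exactly 1 inflection point.

1


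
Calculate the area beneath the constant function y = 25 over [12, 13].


The area under a constant function y = 25 is a rectangle.
Width = 13 - 12 = 1
Height = 25
Area = width * height
= 1 * 25
= 25

25


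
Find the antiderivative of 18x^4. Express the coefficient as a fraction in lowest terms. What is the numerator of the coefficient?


Apply the power rule for integration:
integral of ax^n dx = a/(n+1) * x^(n+1) + C
integral of 18x^4 dx
= 18/5 * x^5 + C
The coefficient in lowest terms is 18/5, and its numerator is 18

18


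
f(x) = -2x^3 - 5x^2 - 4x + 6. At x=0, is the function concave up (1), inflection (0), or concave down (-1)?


Concavity is determined by the sign of f''(x).
f(x) = -2x^3 - 5x^2 - 4x + 6
f'(x) = -6x^2 - 10x - 4
f''(x) = -12x - 10
f''(0) = -12 * 0 - 10
= 0 - 10
= -10
Since f''(0) < 0, the function is concave down (-1)

-1


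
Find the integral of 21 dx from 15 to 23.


The integral of a constant k over [a, b] equals k * (b - a).
integral from 15 to 23 of 21 dx
= 21 * (23 - 15)
= 21 * 8
= 168

168


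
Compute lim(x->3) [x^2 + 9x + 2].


Since polynomials are continuous, we use direct substitution.
lim(x->3) of x^2 + 9x + 2
= 1 * 3^2 + 9 * 3 + 2
= 9 + 27 + 2
= 38

38


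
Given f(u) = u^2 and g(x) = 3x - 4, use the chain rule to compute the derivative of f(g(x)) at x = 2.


Using the chain rule: (f(g(x)))' = f'(g(x)) * g'(x)
First, find g(2):
g(2) = 3 * 2 - 4 = 2
Next, f'(u) = 2u
And g'(x) = 3
So f'(g(2)) * g'(2)
= 2 * 2 * 3
= 12

12


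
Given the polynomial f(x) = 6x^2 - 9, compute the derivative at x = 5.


Differentiate term by term using power and sum rules:
f(x) = 6x^2 - 9
f'(x) = 12x
Substitute x = 5:
f'(5) = 12 * 5 + 0
= 60 + 0
= 60

60


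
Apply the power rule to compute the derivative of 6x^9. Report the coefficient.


We apply the power rule: d/dx [ax^n] = a*n * x^(n-1)
d/dx [6x^9]
= 6 * 9 * x^(9-1)
= 54x^8
The coefficient is 54

54


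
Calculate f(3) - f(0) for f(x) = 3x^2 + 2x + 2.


Net change = f(b) - f(a)
f(x) = 3x^2 + 2x + 2
Compute f(3):
f(3) = 3 * 3^2 + 2 * 3 + 2
= 27 + 6 + 2
= 35
Compute f(0):
f(0) = 3 * 0^2 + 2 * 0 + 2
= 0 + 0 + 2
= 2
Net change = 35 - 2 = 33

33


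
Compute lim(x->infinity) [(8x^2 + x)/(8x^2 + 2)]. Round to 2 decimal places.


For limits at infinity with equal-degree polynomials,
we compare leading coefficients.
Numerator leading term: 8x^2
Denominator leading term: 8x^2
Divide both by x^2:
lim = (8 + 1/x) / (8 + 2/x^2)
As x -> infinity, the 1/x and 1/x^2 terms vanish:
= 8/8 = 1 = 1.00

1.00


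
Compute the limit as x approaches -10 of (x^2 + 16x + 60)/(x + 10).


Direct substitution gives 0/0, so we factor the numerator.
Factor: (x^2 + 16x + 60) = (x + 10)(x + 6)
Cancel the common factor (x + 10):
(x^2 + 16x + 60)/(x + 10) = (x + 6)
Now substitute x = -10:
= (-10) - (-6) = -4

-4


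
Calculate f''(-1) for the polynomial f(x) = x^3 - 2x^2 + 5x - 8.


First derivative:
f'(x) = 3x^2 - 4x + 5
Second derivative:
f''(x) = 6x - 4
Substitute x = -1:
f''(-1) = 6 * (-1) - 4
= -6 - 4
= -10

-10


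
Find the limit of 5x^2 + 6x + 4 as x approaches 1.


Since polynomials are continuous, we use direct substitution.
lim(x->1) of 5x^2 + 6x + 4
= 5 * 1^2 + 6 * 1 + 4
= 5 + 6 + 4
= 15

15
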